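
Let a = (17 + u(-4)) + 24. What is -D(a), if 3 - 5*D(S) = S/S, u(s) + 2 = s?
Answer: -2/5 ≈ -0.40000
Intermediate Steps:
u(s) = -2 + s
a = 35 (a = (17 + (-2 - 4)) + 24 = (17 - 6) + 24 = 11 + 24 = 35)
D(S) = 2/5 (D(S) = 3/5 - S/(5*S) = 3/5 - 1/5*1 = 3/5 - 1/5 = 2/5)
-D(a) = -1*2/5 = -2/5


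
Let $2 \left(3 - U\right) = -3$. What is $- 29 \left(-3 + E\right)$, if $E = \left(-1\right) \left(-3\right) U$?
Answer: $- \frac{609}{2} \approx -304.5$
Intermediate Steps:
$U = \frac{9}{2}$ ($U = 3 - - \frac{3}{2} = 3 + \frac{3}{2} = \frac{9}{2} \approx 4.5$)
$E = \frac{27}{2}$ ($E = \left(-1\right) \left(-3\right) \frac{9}{2} = 3 \cdot \frac{9}{2} = \frac{27}{2} \approx 13.5$)
$- 29 \left(-3 + E\right) = - 29 \left(-3 + \frac{27}{2}\right) = \left(-29\right) \frac{21}{2} = - \frac{609}{2}$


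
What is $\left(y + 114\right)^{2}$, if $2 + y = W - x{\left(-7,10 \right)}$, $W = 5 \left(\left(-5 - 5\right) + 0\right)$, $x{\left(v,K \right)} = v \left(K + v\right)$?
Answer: $6889$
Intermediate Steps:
$W = -50$ ($W = 5 \left(-10 + 0\right) = 5 \left(-10\right) = -50$)
$y = -31$ ($y = -2 - \left(50 - 7 \left(10 - 7\right)\right) = -2 - \left(50 - 21\right) = -2 - 29 = -31$)
$\left(y + 114\right)^{2} = \left(-31 + 114\right)^{2} = 83^{2} = 6889$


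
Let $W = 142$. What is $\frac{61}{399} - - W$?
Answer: $\frac{56719}{399} \approx 142.15$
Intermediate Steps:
$\frac{61}{399} - - W = \frac{61}{399} - \left(-1\right) 142 = 61 \cdot \frac{1}{399} - -142 = \frac{61}{399} + 142 = \frac{56719}{399}$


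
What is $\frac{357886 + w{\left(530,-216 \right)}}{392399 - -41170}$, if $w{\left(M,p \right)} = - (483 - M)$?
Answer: $\frac{119311}{144523} \approx 0.82555$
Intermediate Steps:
$w{\left(M,p \right)} = -483 + M$
$\frac{357886 + w{\left(530,-216 \right)}}{392399 - -41170} = \frac{357886 + \left(-483 + 530\right)}{392399 - -41170} = \frac{357886 + 47}{392399 + \left(41463 - 293\right)} = \frac{357933}{392399 + 41170} = \frac{357933}{433569} = 357933 \cdot \frac{1}{433569} = \frac{119311}{144523}$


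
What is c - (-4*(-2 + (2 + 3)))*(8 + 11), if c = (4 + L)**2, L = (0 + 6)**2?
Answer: 1828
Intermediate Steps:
L = 36 (L = 6**2 = 36)
c = 1600 (c = (4 + 36)**2 = 40**2 = 1600)
c - (-4*(-2 + (2 + 3)))*(8 + 11) = 1600 - (-4*(-2 + (2 + 3)))*(8 + 11) = 1600 - (-4*(-2 + 5))*19 = 1600 - (-4*3)*19 = 1600 - (-12)*19 = 1600 - 1*(-228) = 1600 + 228 = 1828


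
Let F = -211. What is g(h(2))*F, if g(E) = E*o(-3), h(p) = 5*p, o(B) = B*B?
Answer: -18990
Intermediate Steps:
o(B) = B**2
g(E) = 9*E (g(E) = E*(-3)**2 = E*9 = 9*E)
g(h(2))*F = (9*(5*2))*(-211) = (9*10)*(-211) = 90*(-211) = -18990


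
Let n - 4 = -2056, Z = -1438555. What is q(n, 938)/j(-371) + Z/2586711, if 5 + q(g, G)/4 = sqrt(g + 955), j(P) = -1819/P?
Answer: -21810127165/4705227309 + 1484*I*sqrt(1097)/1819 ≈ -4.6353 + 27.021*I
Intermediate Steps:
n = -2052 (n = 4 - 2056 = -2052)
q(g, G) = -20 + 4*sqrt(955 + g) (q(g, G) = -20 + 4*sqrt(g + 955) = -20 + 4*sqrt(955 + g))
q(n, 938)/j(-371) + Z/2586711 = (-20 + 4*sqrt(955 - 2052))/((-1819/(-371))) - 1438555/2586711 = (-20 + 4*sqrt(-1097))/((-1819*(-1/371))) - 1438555*1/2586711 = (-20 + 4*(I*sqrt(1097)))/(1819/371) - 1438555/2586711 = (-20 + 4*I*sqrt(1097))*(371/1819) - 1438555/2586711 = (-7420/1819 + 1484*I*sqrt(1097)/1819) - 1438555/2586711 = -21810127165/4705227309 + 1484*I*sqrt(1097)/1819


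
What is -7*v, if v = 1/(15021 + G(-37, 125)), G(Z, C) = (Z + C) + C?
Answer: -7/15234 ≈ -0.00045950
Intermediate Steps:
G(Z, C) = Z + 2*C (G(Z, C) = (C + Z) + C = Z + 2*C)
v = 1/15234 (v = 1/(15021 + (-37 + 2*125)) = 1/(15021 + (-37 + 250)) = 1/(15021 + 213) = 1/15234 ≈ 6.5643e-5)
-7*v = -7*1/15234 = -7/15234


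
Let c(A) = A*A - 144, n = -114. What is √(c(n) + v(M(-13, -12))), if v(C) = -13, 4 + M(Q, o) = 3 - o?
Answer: √12839 ≈ 113.31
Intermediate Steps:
M(Q, o) = -1 - o (M(Q, o) = -4 + (3 - o) = -1 - o)
c(A) = -144 + A² (c(A) = A² - 144 = -144 + A²)
√(c(n) + v(M(-13, -12))) = √((-144 + (-114)²) - 13) = √((-144 + 12996) - 13) = √(12852 - 13) = √12839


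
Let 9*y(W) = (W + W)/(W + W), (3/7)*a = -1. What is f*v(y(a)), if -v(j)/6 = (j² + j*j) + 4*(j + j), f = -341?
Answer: 50468/27 ≈ 1869.2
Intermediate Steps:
a = -7/3 (a = (7/3)*(-1) = -7/3 ≈ -2.3333)
y(W) = ⅑ (y(W) = ((W + W)/(W + W))/9 = ((2*W)/((2*W)))/9 = ((2*W)*(1/(2*W)))/9 = (⅑)*1 = ⅑)
v(j) = -48*j - 12*j² (v(j) = -6*((j² + j*j) + 4*(j + j)) = -6*((j² + j²) + 4*(2*j)) = -6*(2*j² + 8*j) = -48*j - 12*j²)
f*v(y(a)) = -(-4092)*(4 + ⅑)/9 = -(-4092)*37/(9*9) = -341*(-148/27) = 50468/27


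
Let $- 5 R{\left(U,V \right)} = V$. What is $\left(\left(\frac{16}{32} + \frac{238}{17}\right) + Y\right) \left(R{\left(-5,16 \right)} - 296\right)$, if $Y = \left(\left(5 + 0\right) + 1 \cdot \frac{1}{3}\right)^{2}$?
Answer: $- \frac{578204}{45} \approx -12849.0$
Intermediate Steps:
$R{\left(U,V \right)} = - \frac{V}{5}$
$Y = \frac{256}{9}$ ($Y = \left(5 + 1 \cdot \frac{1}{3}\right)^{2} = \left(5 + \frac{1}{3}\right)^{2} = \left(\frac{16}{3}\right)^{2} = \frac{256}{9} \approx 28.444$)
$\left(\left(\frac{16}{32} + \frac{238}{17}\right) + Y\right) \left(R{\left(-5,16 \right)} - 296\right) = \left(\left(\frac{16}{32} + \frac{238}{17}\right) + \frac{256}{9}\right) \left(\left(- \frac{1}{5}\right) 16 - 296\right) = \left(\left(16 \cdot \frac{1}{32} + 238 \cdot \frac{1}{17}\right) + \frac{256}{9}\right) \left(- \frac{16}{5} - 296\right) = \left(\left(\frac{1}{2} + 14\right) + \frac{256}{9}\right) \left(- \frac{16}{5} - 296\right) = \left(\frac{29}{2} + \frac{256}{9}\right) \left(- \frac{1496}{5}\right) = \frac{773}{18} \left(- \frac{1496}{5}\right) = - \frac{578204}{45}$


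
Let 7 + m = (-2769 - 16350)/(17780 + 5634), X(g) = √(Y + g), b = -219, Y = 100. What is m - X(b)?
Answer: -183017/23414 - I*√119 ≈ -7.8166 - 10.909*I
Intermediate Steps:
X(g) = √(100 + g)
m = -183017/23414 (m = -7 + (-2769 - 16350)/(17780 + 5634) = -7 - 19119/23414 = -183017/23414 ≈ -7.8166)
m - X(b) = -183017/23414 - √(100 - 219) = -183017/23414 - √(-119) = -183017/23414 - I*√119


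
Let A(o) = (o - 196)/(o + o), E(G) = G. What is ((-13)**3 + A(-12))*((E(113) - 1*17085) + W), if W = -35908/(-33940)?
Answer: 63023318553/1697 ≈ 3.7138e+7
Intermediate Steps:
W = 8977/8485 (W = -35908*(-1/33940) = 8977/8485 ≈ 1.0580)
A(o) = (-196 + o)/(2*o) (A(o) = (-196 + o)/((2*o)) = (-196 + o)*(1/(2*o)) = (-196 + o)/(2*o))
((-13)**3 + A(-12))*((E(113) - 1*17085) + W) = ((-13)**3 + (1/2)*(-196 - 12)/(-12))*((113 - 1*17085) + 8977/8485) = (-2197 + (1/2)*(-1/12)*(-208))*((113 - 17085) + 8977/8485) = (-2197 + 26/3)*(-16972 + 8977/8485) = -6565/3*(-143998443/8485) = 63023318553/1697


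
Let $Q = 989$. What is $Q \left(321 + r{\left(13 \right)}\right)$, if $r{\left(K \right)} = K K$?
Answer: $484610$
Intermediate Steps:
$r{\left(K \right)} = K^{2}$
$Q \left(321 + r{\left(13 \right)}\right) = 989 \left(321 + 13^{2}\right) = 989 \left(321 + 169\right) = 989 \cdot 490 = 484610$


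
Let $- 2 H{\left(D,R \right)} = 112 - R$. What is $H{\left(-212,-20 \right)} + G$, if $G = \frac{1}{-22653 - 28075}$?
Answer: $- \frac{3348049}{50728} \approx -66.0$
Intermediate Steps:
$H{\left(D,R \right)} = -56 + \frac{R}{2}$ ($H{\left(D,R \right)} = - \frac{112 - R}{2} = -56 + \frac{R}{2}$)
$G = - \frac{1}{50728}$ ($G = \frac{1}{-50728} = - \frac{1}{50728} \approx -1.9713 \cdot 10^{-5}$)
$H{\left(-212,-20 \right)} + G = \left(-56 + \frac{1}{2} \left(-20\right)\right) - \frac{1}{50728} = \left(-56 - 10\right) - \frac{1}{50728} = -66 - \frac{1}{50728} = - \frac{3348049}{50728}$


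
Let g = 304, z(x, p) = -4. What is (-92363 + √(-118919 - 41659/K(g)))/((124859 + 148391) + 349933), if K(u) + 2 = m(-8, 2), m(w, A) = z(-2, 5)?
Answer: -92363/623183 + I*√4031130/3739098 ≈ -0.14821 + 0.00053697*I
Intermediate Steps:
m(w, A) = -4
K(u) = -6 (K(u) = -2 - 4 = -6)
(-92363 + √(-118919 - 41659/K(g)))/((124859 + 148391) + 349933) = (-92363 + √(-118919 - 41659/(-6)))/((124859 + 148391) + 349933) = (-92363 + √(-118919 - 41659*(-⅙)))/(273250 + 349933) = (-92363 + √(-118919 + 41659/6))/623183 = (-92363 + √(-671855/6))*(1/623183) = (-92363 + I*√4031130/6)*(1/623183) = -92363/623183 + I*√4031130/3739098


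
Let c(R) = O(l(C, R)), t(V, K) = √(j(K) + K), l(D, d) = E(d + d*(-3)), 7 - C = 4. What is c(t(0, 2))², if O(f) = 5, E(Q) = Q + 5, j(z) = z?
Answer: 25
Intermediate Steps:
C = 3 (C = 7 - 1*4 = 7 - 4 = 3)
E(Q) = 5 + Q
l(D, d) = 5 - 2*d (l(D, d) = 5 + (d + d*(-3)) = 5 + (d - 3*d) = 5 - 2*d)
t(V, K) = √2*√K (t(V, K) = √(K + K) = √(2*K) = √2*√K)
c(R) = 5
c(t(0, 2))² = 5² = 25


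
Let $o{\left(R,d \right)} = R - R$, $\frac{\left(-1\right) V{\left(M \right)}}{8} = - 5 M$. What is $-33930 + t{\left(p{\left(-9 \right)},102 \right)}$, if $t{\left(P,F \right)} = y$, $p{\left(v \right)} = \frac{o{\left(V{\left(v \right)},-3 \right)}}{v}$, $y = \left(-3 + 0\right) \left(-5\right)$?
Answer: $-33915$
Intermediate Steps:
$V{\left(M \right)} = 40 M$ ($V{\left(M \right)} = - 8 \left(- 5 M\right) = 40 M$)
$o{\left(R,d \right)} = 0$
$y = 15$ ($y = \left(-3\right) \left(-5\right) = 15$)
$p{\left(v \right)} = 0$ ($p{\left(v \right)} = \frac{0}{v} = 0$)
$t{\left(P,F \right)} = 15$
$-33930 + t{\left(p{\left(-9 \right)},102 \right)} = -33930 + 15 = -33915$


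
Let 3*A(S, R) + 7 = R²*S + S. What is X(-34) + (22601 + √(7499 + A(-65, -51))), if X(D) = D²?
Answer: 23757 + 4*I*√3055 ≈ 23757.0 + 221.09*I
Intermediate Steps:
A(S, R) = -7/3 + S/3 + S*R²/3 (A(S, R) = -7/3 + (R²*S + S)/3 = -7/3 + (S*R² + S)/3 = -7/3 + (S + S*R²)/3 = -7/3 + (S/3 + S*R²/3) = -7/3 + S/3 + S*R²/3)
X(-34) + (22601 + √(7499 + A(-65, -51))) = (-34)² + (22601 + √(7499 + (-7/3 + (⅓)*(-65) + (⅓)*(-65)*(-51)²))) = 1156 + (22601 + √(7499 + (-7/3 - 65/3 + (⅓)*(-65)*2601))) = 1156 + (22601 + √(7499 + (-7/3 - 65/3 - 56355))) = 1156 + (22601 + √(7499 - 56379)) = 1156 + (22601 + √(-48880)) = 1156 + (22601 + 4*I*√3055) = 23757 + 4*I*√3055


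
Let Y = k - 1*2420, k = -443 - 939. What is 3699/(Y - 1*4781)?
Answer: -1233/2861 ≈ -0.43097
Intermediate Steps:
k = -1382
Y = -3802 (Y = -1382 - 1*2420 = -1382 - 2420 = -3802)
3699/(Y - 1*4781) = 3699/(-3802 - 1*4781) = 3699/(-3802 - 4781) = 3699/(-8583) = 3699*(-1/8583) = -1233/2861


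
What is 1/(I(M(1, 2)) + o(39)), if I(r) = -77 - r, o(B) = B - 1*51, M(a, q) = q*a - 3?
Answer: -1/88 ≈ -0.011364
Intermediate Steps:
M(a, q) = -3 + a*q (M(a, q) = a*q - 3 = -3 + a*q)
o(B) = -51 + B (o(B) = B - 51 = -51 + B)
1/(I(M(1, 2)) + o(39)) = 1/((-77 - (-3 + 1*2)) + (-51 + 39)) = 1/((-77 - (-3 + 2)) - 12) = 1/((-77 - 1*(-1)) - 12) = 1/((-77 + 1) - 12) = 1/(-76 - 12) = 1/(-88) = -1/88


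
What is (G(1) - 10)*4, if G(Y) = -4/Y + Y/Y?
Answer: -52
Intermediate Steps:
G(Y) = 1 - 4/Y (G(Y) = -4/Y + 1 = 1 - 4/Y)
(G(1) - 10)*4 = ((-4 + 1)/1 - 10)*4 = (1*(-3) - 10)*4 = (-3 - 10)*4 = -13*4 = -52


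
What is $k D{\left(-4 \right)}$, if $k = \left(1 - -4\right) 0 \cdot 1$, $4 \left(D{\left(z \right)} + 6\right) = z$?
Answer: $0$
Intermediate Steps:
$D{\left(z \right)} = -6 + \frac{z}{4}$
$k = 0$ ($k = \left(1 + 4\right) 0 \cdot 1 = 5 \cdot 0 \cdot 1 = 0 \cdot 1 = 0$)
$k D{\left(-4 \right)} = 0 \left(-6 + \frac{1}{4} \left(-4\right)\right) = 0 \left(-6 - 1\right) = 0 \left(-7\right) = 0$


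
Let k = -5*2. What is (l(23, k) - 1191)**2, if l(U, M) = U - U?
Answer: 1418481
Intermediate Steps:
k = -10
l(U, M) = 0
(l(23, k) - 1191)**2 = (0 - 1191)**2 = (-1191)**2 = 1418481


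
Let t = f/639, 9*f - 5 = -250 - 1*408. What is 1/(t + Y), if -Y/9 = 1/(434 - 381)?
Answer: -304803/86368 ≈ -3.5291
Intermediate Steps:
f = -653/9 (f = 5/9 + (-250 - 1*408)/9 = 5/9 + (-250 - 408)/9 = 5/9 + (⅑)*(-658) = 5/9 - 658/9 = -653/9 ≈ -72.556)
Y = -9/53 (Y = -9/(434 - 381) = -9/53 ≈ -0.16981)
t = -653/5751 (t = -653/9/639 = -653/9*1/639 = -653/5751 ≈ -0.11355)
1/(t + Y) = 1/(-653/5751 - 9/53) = 1/(-86368/304803) = -304803/86368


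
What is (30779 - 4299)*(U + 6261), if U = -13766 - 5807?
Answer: -352501760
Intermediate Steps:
U = -19573
(30779 - 4299)*(U + 6261) = (30779 - 4299)*(-19573 + 6261) = 26480*(-13312) = -352501760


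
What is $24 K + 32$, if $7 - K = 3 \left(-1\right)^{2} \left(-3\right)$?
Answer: $416$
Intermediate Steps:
$K = 16$ ($K = 7 - 3 \left(-1\right)^{2} \left(-3\right) = 7 - 3 \cdot 1 \left(-3\right) = 7 - 3 \left(-3\right) = 7 - -9 = 7 + 9 = 16$)
$24 K + 32 = 24 \cdot 16 + 32 = 384 + 32 = 416$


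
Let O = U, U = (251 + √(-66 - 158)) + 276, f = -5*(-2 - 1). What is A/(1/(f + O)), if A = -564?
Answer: -305688 - 2256*I*√14 ≈ -3.0569e+5 - 8441.2*I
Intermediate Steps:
f = 15 (f = -5*(-3) = 15)
U = 527 + 4*I*√14 (U = (251 + √(-224)) + 276 = (251 + 4*I*√14) + 276 = 527 + 4*I*√14 ≈ 527.0 + 14.967*I)
O = 527 + 4*I*√14 ≈ 527.0 + 14.967*I
A/(1/(f + O)) = -(305688 + 2256*I*√14) = -564*(542 + 4*I*√14) = -305688 - 2256*I*√14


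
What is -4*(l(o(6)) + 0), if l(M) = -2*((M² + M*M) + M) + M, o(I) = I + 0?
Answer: 600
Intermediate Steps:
o(I) = I
l(M) = -M - 4*M² (l(M) = -2*((M² + M²) + M) + M = -2*(2*M² + M) + M = -2*(M + 2*M²) + M = (-4*M² - 2*M) + M = -M - 4*M²)
-4*(l(o(6)) + 0) = -4*(-1*6*(1 + 4*6) + 0) = -4*(-1*6*(1 + 24) + 0) = -4*(-1*6*25 + 0) = -4*(-150 + 0) = -4*(-150) = 600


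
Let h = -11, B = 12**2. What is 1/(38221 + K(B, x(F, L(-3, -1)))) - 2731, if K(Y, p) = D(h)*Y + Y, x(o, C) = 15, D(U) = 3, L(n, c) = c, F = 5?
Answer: -105954606/38797 ≈ -2731.0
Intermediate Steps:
B = 144
K(Y, p) = 4*Y (K(Y, p) = 3*Y + Y = 4*Y)
1/(38221 + K(B, x(F, L(-3, -1)))) - 2731 = 1/(38221 + 4*144) - 2731 = 1/(38221 + 576) - 2731 = 1/38797 - 2731 = -105954606/38797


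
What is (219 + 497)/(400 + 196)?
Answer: 179/149 ≈ 1.2013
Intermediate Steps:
(219 + 497)/(400 + 196) = 716/596 = 716*(1/596) = 179/149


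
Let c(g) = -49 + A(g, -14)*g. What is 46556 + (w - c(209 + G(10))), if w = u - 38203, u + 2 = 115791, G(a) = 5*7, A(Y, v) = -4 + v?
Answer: 128583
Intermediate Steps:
G(a) = 35
u = 115789 (u = -2 + 115791 = 115789)
w = 77586 (w = 115789 - 38203 = 77586)
c(g) = -49 - 18*g (c(g) = -49 + (-4 - 14)*g = -49 - 18*g)
46556 + (w - c(209 + G(10))) = 46556 + (77586 - (-49 - 18*(209 + 35))) = 46556 + (77586 - (-49 - 18*244)) = 46556 + (77586 - (-49 - 4392)) = 46556 + (77586 - 1*(-4441)) = 46556 + (77586 + 4441) = 46556 + 82027 = 128583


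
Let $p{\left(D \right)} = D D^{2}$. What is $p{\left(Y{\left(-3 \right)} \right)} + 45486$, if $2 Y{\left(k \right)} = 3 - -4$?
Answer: $\frac{364231}{8} \approx 45529.0$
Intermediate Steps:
$Y{\left(k \right)} = \frac{7}{2}$ ($Y{\left(k \right)} = \frac{3 - -4}{2} = \frac{3 + 4}{2} = \frac{1}{2} \cdot 7 = \frac{7}{2}$)
$p{\left(D \right)} = D^{3}$
$p{\left(Y{\left(-3 \right)} \right)} + 45486 = \left(\frac{7}{2}\right)^{3} + 45486 = \frac{343}{8} + 45486 = \frac{364231}{8}$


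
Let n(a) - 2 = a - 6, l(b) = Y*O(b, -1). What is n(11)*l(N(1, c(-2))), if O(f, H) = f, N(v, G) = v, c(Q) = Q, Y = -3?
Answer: -21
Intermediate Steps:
l(b) = -3*b
n(a) = -4 + a (n(a) = 2 + (a - 6) = 2 + (-6 + a) = -4 + a)
n(11)*l(N(1, c(-2))) = (-4 + 11)*(-3*1) = 7*(-3) = -21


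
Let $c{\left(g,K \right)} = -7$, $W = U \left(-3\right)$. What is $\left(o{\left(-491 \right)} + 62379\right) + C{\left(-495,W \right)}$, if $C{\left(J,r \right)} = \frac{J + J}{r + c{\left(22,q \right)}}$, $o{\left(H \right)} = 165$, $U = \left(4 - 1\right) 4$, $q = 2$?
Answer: $\frac{2690382}{43} \approx 62567.0$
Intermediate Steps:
$U = 12$ ($U = \left(4 - 1\right) 4 = 3 \cdot 4 = 12$)
$W = -36$ ($W = 12 \left(-3\right) = -36$)
$C{\left(J,r \right)} = \frac{2 J}{-7 + r}$ ($C{\left(J,r \right)} = \frac{J + J}{r - 7} = \frac{2 J}{-7 + r}$)
$\left(o{\left(-491 \right)} + 62379\right) + C{\left(-495,W \right)} = \left(165 + 62379\right) + 2 \left(-495\right) \frac{1}{-7 - 36} = 62544 + 2 \left(-495\right) \frac{1}{-43} = 62544 + 2 \left(-495\right) \left(- \frac{1}{43}\right) = 62544 + \frac{990}{43} = \frac{2690382}{43}$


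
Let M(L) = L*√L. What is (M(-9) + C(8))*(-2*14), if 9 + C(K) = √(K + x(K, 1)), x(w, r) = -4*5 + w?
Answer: 252 + 700*I ≈ 252.0 + 700.0*I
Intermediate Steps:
x(w, r) = -20 + w
M(L) = L^(3/2)
C(K) = -9 + √(-20 + 2*K) (C(K) = -9 + √(K + (-20 + K)) = -9 + √(-20 + 2*K))
(M(-9) + C(8))*(-2*14) = ((-9)^(3/2) + (-9 + √(-20 + 2*8)))*(-2*14) = (-27*I + (-9 + √(-20 + 16)))*(-28) = (-27*I + (-9 + √(-4)))*(-28) = (-27*I + (-9 + 2*I))*(-28) = (-9 - 25*I)*(-28) = 252 + 700*I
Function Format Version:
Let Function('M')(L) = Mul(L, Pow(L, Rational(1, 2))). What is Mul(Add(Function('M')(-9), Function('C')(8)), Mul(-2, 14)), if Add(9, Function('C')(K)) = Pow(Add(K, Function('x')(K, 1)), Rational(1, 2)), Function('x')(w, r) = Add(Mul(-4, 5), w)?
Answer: Add(252, Mul(700, I)) ≈ Add(252.00, Mul(700.00, I))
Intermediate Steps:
Function('x')(w, r) = Add(-20, w)
Function('M')(L) = Pow(L, Rational(3, 2))
Function('C')(K) = Add(-9, Pow(Add(-20, Mul(2, K)), Rational(1, 2))) (Function('C')(K) = Add(-9, Pow(Add(K, Add(-20, K)), Rational(1, 2))) = Add(-9, Pow(Add(-20, Mul(2, K)), Rational(1, 2))))
Mul(Add(Function('M')(-9), Function('C')(8)), Mul(-2, 14)) = Mul(Add(Pow(-9, Rational(3, 2)), Add(-9, Pow(Add(-20, Mul(2, 8)), Rational(1, 2)))), Mul(-2, 14)) = Mul(Add(Mul(-27, I), Add(-9, Pow(Add(-20, 16), Rational(1, 2)))), -28) = Mul(Add(Mul(-27, I), Add(-9, Pow(-4, Rational(1, 2)))), -28) = Mul(Add(Mul(-27, I), Add(-9, Mul(2, I))), -28) = Mul(Add(-9, Mul(-25, I)), -28) = Add(252, Mul(700, I))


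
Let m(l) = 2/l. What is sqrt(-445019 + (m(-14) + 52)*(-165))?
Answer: 2*I*sqrt(5556299)/7 ≈ 673.48*I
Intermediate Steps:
sqrt(-445019 + (m(-14) + 52)*(-165)) = sqrt(-445019 + (2/(-14) + 52)*(-165)) = sqrt(-445019 + (2*(-1/14) + 52)*(-165)) = sqrt(-445019 + (-1/7 + 52)*(-165)) = sqrt(-445019 + (363/7)*(-165)) = sqrt(-445019 - 59895/7) = sqrt(-3175028/7) = 2*I*sqrt(5556299)/7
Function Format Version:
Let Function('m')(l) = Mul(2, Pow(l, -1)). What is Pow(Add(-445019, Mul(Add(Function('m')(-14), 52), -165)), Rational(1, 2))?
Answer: Mul(Rational(2, 7), I, Pow(5556299, Rational(1, 2))) ≈ Mul(673.48, I)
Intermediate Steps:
Pow(Add(-445019, Mul(Add(Function('m')(-14), 52), -165)), Rational(1, 2)) = Pow(Add(-445019, Mul(Add(Mul(2, Pow(-14, -1)), 52), -165)), Rational(1, 2)) = Pow(Add(-445019, Mul(Add(Mul(2, Rational(-1, 14)), 52), -165)), Rational(1, 2)) = Pow(Add(-445019, Mul(Add(Rational(-1, 7), 52), -165)), Rational(1, 2)) = Pow(Add(-445019, Mul(Rational(363, 7), -165)), Rational(1, 2)) = Pow(Add(-445019, Rational(-59895, 7)), Rational(1, 2)) = Pow(Rational(-3175028, 7), Rational(1, 2)) = Mul(Rational(2, 7), I, Pow(5556299, Rational(1, 2)))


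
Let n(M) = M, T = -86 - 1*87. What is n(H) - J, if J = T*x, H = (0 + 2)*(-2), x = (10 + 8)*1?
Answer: 3110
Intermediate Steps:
T = -173 (T = -86 - 87 = -173)
x = 18 (x = 18*1 = 18)
H = -4 (H = 2*(-2) = -4)
J = -3114 (J = -173*18 = -3114)
n(H) - J = -4 - 1*(-3114) = -4 + 3114 = 3110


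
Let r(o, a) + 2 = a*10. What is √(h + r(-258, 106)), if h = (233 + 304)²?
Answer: √289427 ≈ 537.98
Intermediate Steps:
r(o, a) = -2 + 10*a (r(o, a) = -2 + a*10 = -2 + 10*a)
h = 288369 (h = 537² = 288369)
√(h + r(-258, 106)) = √(288369 + (-2 + 10*106)) = √(288369 + (-2 + 1060)) = √(288369 + 1058) = √289427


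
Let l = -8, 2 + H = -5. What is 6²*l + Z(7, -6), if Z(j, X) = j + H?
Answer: -288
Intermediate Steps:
H = -7 (H = -2 - 5 = -7)
Z(j, X) = -7 + j (Z(j, X) = j - 7 = -7 + j)
6²*l + Z(7, -6) = 6²*(-8) + (-7 + 7) = 36*(-8) + 0 = -288 + 0 = -288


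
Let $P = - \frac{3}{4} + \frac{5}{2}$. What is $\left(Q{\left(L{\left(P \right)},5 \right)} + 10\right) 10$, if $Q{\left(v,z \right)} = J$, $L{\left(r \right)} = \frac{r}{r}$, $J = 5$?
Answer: $150$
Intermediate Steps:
$P = \frac{7}{4}$ ($P = \left(-3\right) \frac{1}{4} + 5 \cdot \frac{1}{2} = - \frac{3}{4} + \frac{5}{2} = \frac{7}{4} \approx 1.75$)
$L{\left(r \right)} = 1$
$Q{\left(v,z \right)} = 5$
$\left(Q{\left(L{\left(P \right)},5 \right)} + 10\right) 10 = \left(5 + 10\right) 10 = 15 \cdot 10 = 150$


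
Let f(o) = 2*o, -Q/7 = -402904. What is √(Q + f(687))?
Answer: √2821702 ≈ 1679.8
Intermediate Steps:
Q = 2820328 (Q = -7*(-402904) = 2820328)
√(Q + f(687)) = √(2820328 + 2*687) = √(2820328 + 1374) = √2821702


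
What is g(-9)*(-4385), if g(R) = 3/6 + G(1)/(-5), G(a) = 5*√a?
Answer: 4385/2 ≈ 2192.5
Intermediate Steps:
g(R) = -½ (g(R) = 3/6 + (5*√1)/(-5) = 3*(⅙) + (5*1)*(-⅕) = ½ + 5*(-⅕) = ½ - 1 = -½)
g(-9)*(-4385) = -½*(-4385) = 4385/2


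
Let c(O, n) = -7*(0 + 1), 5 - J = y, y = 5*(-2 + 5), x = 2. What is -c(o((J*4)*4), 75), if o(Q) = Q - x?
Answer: 7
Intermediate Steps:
y = 15 (y = 5*3 = 15)
J = -10 (J = 5 - 1*15 = 5 - 15 = -10)
o(Q) = -2 + Q (o(Q) = Q - 1*2 = Q - 2 = -2 + Q)
c(O, n) = -7 (c(O, n) = -7*1 = -7)
-c(o((J*4)*4), 75) = -1*(-7) = 7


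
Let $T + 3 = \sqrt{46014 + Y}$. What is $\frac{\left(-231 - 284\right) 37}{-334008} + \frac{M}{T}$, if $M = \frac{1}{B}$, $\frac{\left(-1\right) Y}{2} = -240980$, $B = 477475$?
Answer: $\frac{4803576634987649}{84200106237957000} + \frac{\sqrt{527974}}{252090088375} \approx 0.05705$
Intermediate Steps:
$Y = 481960$ ($Y = \left(-2\right) \left(-240980\right) = 481960$)
$T = -3 + \sqrt{527974}$ ($T = -3 + \sqrt{46014 + 481960} = -3 + \sqrt{527974} \approx 723.62$)
$M = \frac{1}{477475} \approx 2.0944 \cdot 10^{-6}$
$\frac{\left(-231 - 284\right) 37}{-334008} + \frac{M}{T} = \frac{\left(-231 - 284\right) 37}{-334008} + \frac{1}{477475 \left(-3 + \sqrt{527974}\right)} = \left(-515\right) 37 \left(- \frac{1}{334008}\right) + \frac{1}{477475 \left(-3 + \sqrt{527974}\right)} = \left(-19055\right) \left(- \frac{1}{334008}\right) + \frac{1}{477475 \left(-3 + \sqrt{527974}\right)} = \frac{19055}{334008} + \frac{1}{477475 \left(-3 + \sqrt{527974}\right)}$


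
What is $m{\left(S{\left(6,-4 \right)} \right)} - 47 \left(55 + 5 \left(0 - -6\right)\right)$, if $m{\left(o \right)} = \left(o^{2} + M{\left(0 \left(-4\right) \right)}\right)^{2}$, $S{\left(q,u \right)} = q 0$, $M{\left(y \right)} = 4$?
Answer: $-3979$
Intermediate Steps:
$S{\left(q,u \right)} = 0$
$m{\left(o \right)} = \left(4 + o^{2}\right)^{2}$ ($m{\left(o \right)} = \left(o^{2} + 4\right)^{2} = \left(4 + o^{2}\right)^{2}$)
$m{\left(S{\left(6,-4 \right)} \right)} - 47 \left(55 + 5 \left(0 - -6\right)\right) = \left(4 + 0^{2}\right)^{2} - 47 \left(55 + 5 \left(0 - -6\right)\right) = \left(4 + 0\right)^{2} - 47 \left(55 + 5 \left(0 + 6\right)\right) = 4^{2} - 47 \left(55 + 5 \cdot 6\right) = 16 - 47 \left(55 + 30\right) = 16 - 3995 = -3979$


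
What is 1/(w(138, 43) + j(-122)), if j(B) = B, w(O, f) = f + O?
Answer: 1/59 ≈ 0.016949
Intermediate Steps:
w(O, f) = O + f
1/(w(138, 43) + j(-122)) = 1/((138 + 43) - 122) = 1/(181 - 122) = 1/59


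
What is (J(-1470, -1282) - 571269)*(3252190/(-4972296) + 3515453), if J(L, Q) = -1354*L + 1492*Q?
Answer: -616331463497464531/355164 ≈ -1.7353e+12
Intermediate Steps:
(J(-1470, -1282) - 571269)*(3252190/(-4972296) + 3515453) = ((-1354*(-1470) + 1492*(-1282)) - 571269)*(3252190/(-4972296) + 3515453) = ((1990380 - 1912744) - 571269)*(3252190*(-1/4972296) + 3515453) = (77636 - 571269)*(-1626095/2486148 + 3515453) = -493633*8739934818949/2486148 = -616331463497464531/355164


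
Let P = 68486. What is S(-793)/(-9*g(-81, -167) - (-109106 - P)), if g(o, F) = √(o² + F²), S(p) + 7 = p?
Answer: -71036800/15768064007 - 18000*√1378/15768064007 ≈ -0.0045475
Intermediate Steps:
S(p) = -7 + p
g(o, F) = √(F² + o²)
S(-793)/(-9*g(-81, -167) - (-109106 - P)) = (-7 - 793)/(-9*√((-167)² + (-81)²) - (-109106 - 1*68486)) = -800/(-9*√(27889 + 6561) - (-109106 - 68486)) = -800/(-45*√1378 - 1*(-177592)) = -800/(-45*√1378 + 177592) = -800/(177592 - 45*√1378)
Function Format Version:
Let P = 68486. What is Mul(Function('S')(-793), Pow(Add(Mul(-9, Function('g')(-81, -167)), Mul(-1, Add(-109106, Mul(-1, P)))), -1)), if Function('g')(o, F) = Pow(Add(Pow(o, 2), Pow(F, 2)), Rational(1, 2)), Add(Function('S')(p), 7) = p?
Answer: Add(Rational(-71036800, 15768064007), Mul(Rational(-18000, 15768064007), Pow(1378, Rational(1, 2)))) ≈ -0.0045475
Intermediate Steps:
Function('S')(p) = Add(-7, p)
Function('g')(o, F) = Pow(Add(Pow(F, 2), Pow(o, 2)), Rational(1, 2))
Mul(Function('S')(-793), Pow(Add(Mul(-9, Function('g')(-81, -167)), Mul(-1, Add(-109106, Mul(-1, P)))), -1)) = Mul(Add(-7, -793), Pow(Add(Mul(-9, Pow(Add(Pow(-167, 2), Pow(-81, 2)), Rational(1, 2))), Mul(-1, Add(-109106, Mul(-1, 68486)))), -1)) = Mul(-800, Pow(Add(Mul(-9, Pow(Add(27889, 6561), Rational(1, 2))), Mul(-1, Add(-109106, -68486))), -1)) = Mul(-800, Pow(Add(Mul(-9, Pow(34450, Rational(1, 2))), Mul(-1, -177592)), -1)) = Mul(-800, Pow(Add(Mul(-9, Mul(5, Pow(1378, Rational(1, 2)))), 177592), -1)) = Mul(-800, Pow(Add(Mul(-45, Pow(1378, Rational(1, 2))), 177592), -1)) = Mul(-800, Pow(Add(177592, Mul(-45, Pow(1378, Rational(1, 2)))), -1))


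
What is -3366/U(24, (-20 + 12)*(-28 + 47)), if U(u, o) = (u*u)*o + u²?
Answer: 187/4832 ≈ 0.038700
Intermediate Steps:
U(u, o) = u² + o*u² (U(u, o) = u²*o + u² = o*u² + u² = u² + o*u²)
-3366/U(24, (-20 + 12)*(-28 + 47)) = -3366*1/(576*(1 + (-20 + 12)*(-28 + 47))) = -3366*1/(576*(1 - 8*19)) = -3366*1/(576*(1 - 152)) = -3366/(576*(-151)) = -3366/(-86976) = -3366*(-1/86976) = 187/4832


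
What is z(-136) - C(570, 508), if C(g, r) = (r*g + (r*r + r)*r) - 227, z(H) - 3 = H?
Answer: -131644042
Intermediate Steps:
z(H) = 3 + H
C(g, r) = -227 + g*r + r*(r + r²) (C(g, r) = (g*r + (r² + r)*r) - 227 = (g*r + (r + r²)*r) - 227 = (g*r + r*(r + r²)) - 227 = -227 + g*r + r*(r + r²))
z(-136) - C(570, 508) = (3 - 136) - (-227 + 508² + 508³ + 570*508) = -133 - (-227 + 258064 + 131096512 + 289560) = -133 - 1*131643909 = -133 - 131643909 = -131644042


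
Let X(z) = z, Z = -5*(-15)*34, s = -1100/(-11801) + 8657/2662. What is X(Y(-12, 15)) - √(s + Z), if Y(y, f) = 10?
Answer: 10 - 3*√19122735568286/259622 ≈ -40.531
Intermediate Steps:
s = 9553587/2855842 (s = -1100*(-1/11801) + 8657*(1/2662) = 1100/11801 + 787/242 = 9553587/2855842 ≈ 3.3453)
Z = 2550 (Z = 75*34 = 2550)
X(Y(-12, 15)) - √(s + Z) = 10 - √(9553587/2855842 + 2550) = 10 - √(7291950687/2855842) = 10 - 3*√19122735568286/259622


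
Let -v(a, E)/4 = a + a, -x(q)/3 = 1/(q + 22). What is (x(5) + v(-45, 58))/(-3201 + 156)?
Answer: -3239/27405 ≈ -0.11819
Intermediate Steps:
x(q) = -3/(22 + q) (x(q) = -3/(q + 22) = -3/(22 + q))
v(a, E) = -8*a (v(a, E) = -4*(a + a) = -8*a)
(x(5) + v(-45, 58))/(-3201 + 156) = (-3/(22 + 5) - 8*(-45))/(-3201 + 156) = (-3/27 + 360)/(-3045) = (-3*1/27 + 360)*(-1/3045) = (-⅑ + 360)*(-1/3045) = (3239/9)*(-1/3045) = -3239/27405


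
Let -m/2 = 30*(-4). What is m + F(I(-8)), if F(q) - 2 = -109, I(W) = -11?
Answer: 133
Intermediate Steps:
F(q) = -107 (F(q) = 2 - 109 = -107)
m = 240 (m = -60*(-4) = -2*(-120) = 240)
m + F(I(-8)) = 240 - 107 = 133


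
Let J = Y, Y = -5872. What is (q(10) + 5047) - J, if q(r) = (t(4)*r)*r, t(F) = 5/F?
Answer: 11044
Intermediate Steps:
q(r) = 5*r**2/4 (q(r) = ((5/4)*r)*r = ((5*(1/4))*r)*r = (5*r/4)*r = 5*r**2/4)
J = -5872
(q(10) + 5047) - J = ((5/4)*10**2 + 5047) - 1*(-5872) = ((5/4)*100 + 5047) + 5872 = (125 + 5047) + 5872 = 5172 + 5872 = 11044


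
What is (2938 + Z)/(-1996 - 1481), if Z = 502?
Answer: -3440/3477 ≈ -0.98936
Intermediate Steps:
(2938 + Z)/(-1996 - 1481) = (2938 + 502)/(-1996 - 1481) = 3440/(-3477) = 3440*(-1/3477) = -3440/3477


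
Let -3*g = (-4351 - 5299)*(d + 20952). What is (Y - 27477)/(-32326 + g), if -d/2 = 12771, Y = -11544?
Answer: 39021/14796826 ≈ 0.0026371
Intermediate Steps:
d = -25542 (d = -2*12771 = -25542)
g = -14764500 (g = -(-4351 - 5299)*(-25542 + 20952)/3 = -(-9650)*(-4590)/3 = -⅓*44293500 = -14764500)
(Y - 27477)/(-32326 + g) = (-11544 - 27477)/(-32326 - 14764500) = -39021/(-14796826) = -39021*(-1/14796826) = 39021/14796826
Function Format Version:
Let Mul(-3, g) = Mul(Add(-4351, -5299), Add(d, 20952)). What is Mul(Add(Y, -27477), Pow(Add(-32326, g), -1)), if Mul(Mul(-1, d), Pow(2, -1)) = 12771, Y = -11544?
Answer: Rational(39021, 14796826) ≈ 0.0026371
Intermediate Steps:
d = -25542 (d = Mul(-2, 12771) = -25542)
g = -14764500 (g = Mul(Rational(-1, 3), Mul(Add(-4351, -5299), Add(-25542, 20952))) = Mul(Rational(-1, 3), Mul(-9650, -4590)) = Mul(Rational(-1, 3), 44293500) = -14764500)
Mul(Add(Y, -27477), Pow(Add(-32326, g), -1)) = Mul(Add(-11544, -27477), Pow(Add(-32326, -14764500), -1)) = Mul(-39021, Pow(-14796826, -1)) = Mul(-39021, Rational(-1, 14796826)) = Rational(39021, 14796826)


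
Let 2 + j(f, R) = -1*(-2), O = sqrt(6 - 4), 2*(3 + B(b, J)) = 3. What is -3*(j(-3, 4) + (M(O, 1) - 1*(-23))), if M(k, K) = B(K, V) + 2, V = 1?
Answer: -141/2 ≈ -70.500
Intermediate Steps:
B(b, J) = -3/2 (B(b, J) = -3 + (1/2)*3 = -3 + 3/2 = -3/2)
O = sqrt(2) ≈ 1.4142
j(f, R) = 0 (j(f, R) = -2 - 1*(-2) = -2 + 2 = 0)
M(k, K) = 1/2 (M(k, K) = -3/2 + 2 = 1/2)
-3*(j(-3, 4) + (M(O, 1) - 1*(-23))) = -3*(0 + (1/2 - 1*(-23))) = -3*(0 + (1/2 + 23)) = -3*(0 + 47/2) = -3*47/2 = -141/2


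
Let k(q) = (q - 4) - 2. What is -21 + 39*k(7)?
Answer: 18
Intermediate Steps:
k(q) = -6 + q (k(q) = (-4 + q) - 2 = -6 + q)
-21 + 39*k(7) = -21 + 39*(-6 + 7) = -21 + 39*1 = -21 + 39 = 18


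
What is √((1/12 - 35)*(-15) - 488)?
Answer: √143/2 ≈ 5.9791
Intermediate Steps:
√((1/12 - 35)*(-15) - 488) = √(-419/12*(-15) - 488) = √(2095/4 - 488) = √(143/4) = √143/2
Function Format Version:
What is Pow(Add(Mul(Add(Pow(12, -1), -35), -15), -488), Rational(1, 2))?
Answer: Mul(Rational(1, 2), Pow(143, Rational(1, 2))) ≈ 5.9791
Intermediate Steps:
Pow(Add(Mul(Add(Pow(12, -1), -35), -15), -488), Rational(1, 2)) = Pow(Add(Mul(Add(Rational(1, 12), -35), -15), -488), Rational(1, 2)) = Pow(Add(Mul(Rational(-419, 12), -15), -488), Rational(1, 2)) = Pow(Add(Rational(2095, 4), -488), Rational(1, 2)) = Pow(Rational(143, 4), Rational(1, 2)) = Mul(Rational(1, 2), Pow(143, Rational(1, 2)))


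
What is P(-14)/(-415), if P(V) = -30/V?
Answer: -3/581 ≈ -0.0051635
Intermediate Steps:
P(-14)/(-415) = -30/(-14)/(-415) = -30*(-1/14)*(-1/415) = (15/7)*(-1/415) = -3/581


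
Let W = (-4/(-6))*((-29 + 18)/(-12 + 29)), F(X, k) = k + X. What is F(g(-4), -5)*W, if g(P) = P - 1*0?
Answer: 66/17 ≈ 3.8824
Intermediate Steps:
g(P) = P (g(P) = P + 0 = P)
F(X, k) = X + k
W = -22/51 (W = (-4*(-1/6))*(-11/17) = 2*(-11*1/17)/3 = (2/3)*(-11/17) = -22/51 ≈ -0.43137)
F(g(-4), -5)*W = (-4 - 5)*(-22/51) = -9*(-22/51) = 66/17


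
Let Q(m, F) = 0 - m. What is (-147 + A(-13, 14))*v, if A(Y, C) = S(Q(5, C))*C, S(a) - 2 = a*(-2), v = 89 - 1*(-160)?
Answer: 5229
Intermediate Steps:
v = 249 (v = 89 + 160 = 249)
Q(m, F) = -m
S(a) = 2 - 2*a (S(a) = 2 + a*(-2) = 2 - 2*a)
A(Y, C) = 12*C (A(Y, C) = (2 - (-2)*5)*C = (2 - 2*(-5))*C = (2 + 10)*C = 12*C)
(-147 + A(-13, 14))*v = (-147 + 12*14)*249 = (-147 + 168)*249 = 21*249 = 5229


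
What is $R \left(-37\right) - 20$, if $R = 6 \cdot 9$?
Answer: $-2018$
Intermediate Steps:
$R = 54$
$R \left(-37\right) - 20 = 54 \left(-37\right) - 20 = -1998 - 20 = -2018$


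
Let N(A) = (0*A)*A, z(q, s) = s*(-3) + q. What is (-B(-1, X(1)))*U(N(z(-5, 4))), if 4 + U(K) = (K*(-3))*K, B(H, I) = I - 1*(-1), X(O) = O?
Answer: 8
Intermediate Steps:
z(q, s) = q - 3*s (z(q, s) = -3*s + q = q - 3*s)
N(A) = 0 (N(A) = 0*A = 0)
B(H, I) = 1 + I (B(H, I) = I + 1 = 1 + I)
U(K) = -4 - 3*K² (U(K) = -4 + (K*(-3))*K = -4 + (-3*K)*K = -4 - 3*K²)
(-B(-1, X(1)))*U(N(z(-5, 4))) = (-(1 + 1))*(-4 - 3*0²) = (-1*2)*(-4 - 3*0) = -2*(-4 + 0) = -2*(-4) = 8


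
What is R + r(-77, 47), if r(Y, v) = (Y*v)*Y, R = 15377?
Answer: 294040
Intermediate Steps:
r(Y, v) = v*Y²
R + r(-77, 47) = 15377 + 47*(-77)² = 15377 + 47*5929 = 15377 + 278663 = 294040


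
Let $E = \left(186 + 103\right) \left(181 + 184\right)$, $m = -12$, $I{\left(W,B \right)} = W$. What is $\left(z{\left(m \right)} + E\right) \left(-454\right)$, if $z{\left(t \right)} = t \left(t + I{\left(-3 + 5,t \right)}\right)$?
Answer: $-47944670$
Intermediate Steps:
$z{\left(t \right)} = t \left(2 + t\right)$ ($z{\left(t \right)} = t \left(t + \left(-3 + 5\right)\right) = t \left(t + 2\right) = t \left(2 + t\right)$)
$E = 105485$ ($E = 289 \cdot 365 = 105485$)
$\left(z{\left(m \right)} + E\right) \left(-454\right) = \left(- 12 \left(2 - 12\right) + 105485\right) \left(-454\right) = \left(\left(-12\right) \left(-10\right) + 105485\right) \left(-454\right) = \left(120 + 105485\right) \left(-454\right) = 105605 \left(-454\right) = -47944670$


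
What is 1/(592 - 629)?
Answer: -1/37 ≈ -0.027027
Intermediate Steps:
1/(592 - 629) = 1/(-37) = -1/37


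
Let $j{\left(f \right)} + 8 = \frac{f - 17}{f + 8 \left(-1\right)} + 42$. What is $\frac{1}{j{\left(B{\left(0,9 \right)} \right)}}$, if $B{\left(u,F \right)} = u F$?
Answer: $\frac{8}{289} \approx 0.027682$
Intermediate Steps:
$B{\left(u,F \right)} = F u$
$j{\left(f \right)} = 34 + \frac{-17 + f}{-8 + f}$ ($j{\left(f \right)} = -8 + \left(\frac{f - 17}{f + 8 \left(-1\right)} + 42\right) = -8 + \left(\frac{-17 + f}{f - 8} + 42\right) = -8 + \left(\frac{-17 + f}{-8 + f} + 42\right) = -8 + \left(42 + \frac{-17 + f}{-8 + f}\right) = 34 + \frac{-17 + f}{-8 + f}$)
$\frac{1}{j{\left(B{\left(0,9 \right)} \right)}} = \frac{1}{\frac{1}{-8 + 9 \cdot 0} \left(-289 + 35 \cdot 9 \cdot 0\right)} = \frac{1}{\frac{1}{-8 + 0} \left(-289 + 35 \cdot 0\right)} = \frac{1}{\frac{1}{-8} \left(-289 + 0\right)} = \frac{1}{\left(- \frac{1}{8}\right) \left(-289\right)} = \frac{1}{\frac{289}{8}} = \frac{8}{289}$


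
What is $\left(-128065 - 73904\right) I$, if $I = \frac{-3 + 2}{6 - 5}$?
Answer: $201969$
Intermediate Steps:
$I = -1$ ($I = - 1^{-1} = \left(-1\right) 1 = -1$)
$\left(-128065 - 73904\right) I = \left(-128065 - 73904\right) \left(-1\right) = \left(-201969\right) \left(-1\right) = 201969$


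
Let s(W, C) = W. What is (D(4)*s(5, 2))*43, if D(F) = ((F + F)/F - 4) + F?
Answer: 430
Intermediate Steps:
D(F) = -2 + F (D(F) = ((2*F)/F - 4) + F = (2 - 4) + F = -2 + F)
(D(4)*s(5, 2))*43 = ((-2 + 4)*5)*43 = (2*5)*43 = 10*43 = 430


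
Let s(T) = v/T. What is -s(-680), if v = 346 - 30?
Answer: 79/170 ≈ 0.46471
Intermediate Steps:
v = 316
s(T) = 316/T
-s(-680) = -316/(-680) = -316*(-1)/680 = -1*(-79/170) = 79/170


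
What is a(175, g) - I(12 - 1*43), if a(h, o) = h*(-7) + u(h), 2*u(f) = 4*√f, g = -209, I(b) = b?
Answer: -1194 + 10*√7 ≈ -1167.5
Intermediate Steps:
u(f) = 2*√f (u(f) = (4*√f)/2 = 2*√f)
a(h, o) = -7*h + 2*√h (a(h, o) = h*(-7) + 2*√h = -7*h + 2*√h)
a(175, g) - I(12 - 1*43) = (-7*175 + 2*√175) - (12 - 1*43) = (-1225 + 2*(5*√7)) - (12 - 43) = (-1225 + 10*√7) - 1*(-31) = (-1225 + 10*√7) + 31 = -1194 + 10*√7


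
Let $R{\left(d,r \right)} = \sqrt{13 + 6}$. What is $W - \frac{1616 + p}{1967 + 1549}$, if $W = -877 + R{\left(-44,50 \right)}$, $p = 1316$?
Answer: $- \frac{771616}{879} + \sqrt{19} \approx -873.47$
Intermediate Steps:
$R{\left(d,r \right)} = \sqrt{19}$
$W = -877 + \sqrt{19} \approx -872.64$
$W - \frac{1616 + p}{1967 + 1549} = \left(-877 + \sqrt{19}\right) - \frac{1616 + 1316}{1967 + 1549} = \left(-877 + \sqrt{19}\right) - \frac{2932}{3516} = \left(-877 + \sqrt{19}\right) - 2932 \cdot \frac{1}{3516} = \left(-877 + \sqrt{19}\right) - \frac{733}{879} = - \frac{771616}{879} + \sqrt{19}$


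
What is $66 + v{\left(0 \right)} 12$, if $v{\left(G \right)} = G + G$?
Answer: $66$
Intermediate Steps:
$v{\left(G \right)} = 2 G$
$66 + v{\left(0 \right)} 12 = 66 + 2 \cdot 0 \cdot 12 = 66 + 0 \cdot 12 = 66 + 0 = 66$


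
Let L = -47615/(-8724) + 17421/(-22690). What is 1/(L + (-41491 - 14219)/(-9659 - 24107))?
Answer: 1670974327740/10594033175459 ≈ 0.15773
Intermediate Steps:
L = 464201773/98973780 (L = -47615*(-1/8724) + 17421*(-1/22690) = 47615/8724 - 17421/22690 = 464201773/98973780 ≈ 4.6901)
1/(L + (-41491 - 14219)/(-9659 - 24107)) = 1/(464201773/98973780 + (-41491 - 14219)/(-9659 - 24107)) = 1/(464201773/98973780 - 55710/(-33766)) = 1/(464201773/98973780 - 55710*(-1/33766)) = 1/(464201773/98973780 + 27855/16883) = 1/(10594033175459/1670974327740) = 1670974327740/10594033175459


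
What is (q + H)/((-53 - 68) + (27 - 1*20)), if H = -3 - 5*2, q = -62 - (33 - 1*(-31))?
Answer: 139/114 ≈ 1.2193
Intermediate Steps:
q = -126 (q = -62 - (33 + 31) = -62 - 1*64 = -62 - 64 = -126)
H = -13 (H = -3 - 10 = -13)
(q + H)/((-53 - 68) + (27 - 1*20)) = (-126 - 13)/((-53 - 68) + (27 - 1*20)) = -139/(-121 + (27 - 20)) = -139/(-121 + 7) = -139/(-114) = -1/114*(-139) = 139/114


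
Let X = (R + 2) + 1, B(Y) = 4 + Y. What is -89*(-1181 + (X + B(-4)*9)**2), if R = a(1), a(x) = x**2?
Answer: 103685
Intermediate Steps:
R = 1 (R = 1**2 = 1)
X = 4 (X = (1 + 2) + 1 = 3 + 1 = 4)
-89*(-1181 + (X + B(-4)*9)**2) = -89*(-1181 + (4 + (4 - 4)*9)**2) = -89*(-1181 + (4 + 0*9)**2) = -89*(-1181 + (4 + 0)**2) = -89*(-1181 + 4**2) = -89*(-1181 + 16) = -89*(-1165) = 103685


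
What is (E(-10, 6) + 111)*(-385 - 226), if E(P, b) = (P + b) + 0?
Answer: -65377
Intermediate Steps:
E(P, b) = P + b
(E(-10, 6) + 111)*(-385 - 226) = ((-10 + 6) + 111)*(-385 - 226) = (-4 + 111)*(-611) = 107*(-611) = -65377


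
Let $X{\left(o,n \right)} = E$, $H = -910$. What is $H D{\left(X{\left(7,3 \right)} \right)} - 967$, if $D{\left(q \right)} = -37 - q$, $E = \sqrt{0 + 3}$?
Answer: $32703 + 910 \sqrt{3} \approx 34279.0$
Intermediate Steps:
$E = \sqrt{3} \approx 1.732$
$X{\left(o,n \right)} = \sqrt{3}$
$H D{\left(X{\left(7,3 \right)} \right)} - 967 = - 910 \left(-37 - \sqrt{3}\right) - 967 = \left(33670 + 910 \sqrt{3}\right) - 967 = 32703 + 910 \sqrt{3}$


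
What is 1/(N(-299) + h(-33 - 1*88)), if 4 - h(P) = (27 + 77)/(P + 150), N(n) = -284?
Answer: -29/8224 ≈ -0.0035263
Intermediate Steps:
h(P) = 4 - 104/(150 + P) (h(P) = 4 - (27 + 77)/(P + 150) = 4 - 104/(150 + P))
1/(N(-299) + h(-33 - 1*88)) = 1/(-284 + 4*(124 + (-33 - 1*88))/(150 + (-33 - 1*88))) = 1/(-284 + 4*(124 + (-33 - 88))/(150 + (-33 - 88))) = 1/(-284 + 4*(124 - 121)/(150 - 121)) = 1/(-284 + 4*3/29) = 1/(-284 + 4*(1/29)*3) = 1/(-284 + 12/29) = 1/(-8224/29) = -29/8224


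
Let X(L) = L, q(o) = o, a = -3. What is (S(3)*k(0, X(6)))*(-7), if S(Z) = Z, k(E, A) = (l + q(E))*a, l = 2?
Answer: 126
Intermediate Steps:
k(E, A) = -6 - 3*E (k(E, A) = (2 + E)*(-3) = -6 - 3*E)
(S(3)*k(0, X(6)))*(-7) = (3*(-6 - 3*0))*(-7) = (3*(-6 + 0))*(-7) = (3*(-6))*(-7) = -18*(-7) = 126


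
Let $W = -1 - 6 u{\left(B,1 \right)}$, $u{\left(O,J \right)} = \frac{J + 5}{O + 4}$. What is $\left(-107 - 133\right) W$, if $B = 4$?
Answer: $1320$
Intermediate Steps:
$u{\left(O,J \right)} = \frac{5 + J}{4 + O}$
$W = - \frac{11}{2}$ ($W = -1 - 6 \frac{5 + 1}{4 + 4} = -1 - 6 \cdot \frac{1}{8} \cdot 6 = -1 - \frac{9}{2} = - \frac{11}{2} \approx -5.5$)
$\left(-107 - 133\right) W = \left(-107 - 133\right) \left(- \frac{11}{2}\right) = \left(-240\right) \left(- \frac{11}{2}\right) = 1320$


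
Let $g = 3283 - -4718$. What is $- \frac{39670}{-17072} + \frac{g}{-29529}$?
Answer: $\frac{57490131}{28006616} \approx 2.0527$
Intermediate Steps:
$g = 8001$ ($g = 3283 + 4718 = 8001$)
$- \frac{39670}{-17072} + \frac{g}{-29529} = - \frac{39670}{-17072} + \frac{8001}{-29529} = \left(-39670\right) \left(- \frac{1}{17072}\right) + 8001 \left(- \frac{1}{29529}\right) = \frac{19835}{8536} - \frac{889}{3281} = \frac{57490131}{28006616}$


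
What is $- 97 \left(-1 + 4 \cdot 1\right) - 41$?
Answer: $-332$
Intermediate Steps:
$- 97 \left(-1 + 4 \cdot 1\right) - 41 = - 97 \left(-1 + 4\right) - 41 = \left(-97\right) 3 - 41 = -291 - 41 = -332$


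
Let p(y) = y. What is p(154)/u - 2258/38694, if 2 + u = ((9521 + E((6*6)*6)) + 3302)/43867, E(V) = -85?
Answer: -65391838615/725473806 ≈ -90.137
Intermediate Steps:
u = -74996/43867 (u = -2 + ((9521 - 85) + 3302)/43867 = -2 + (9436 + 3302)*(1/43867) = -2 + 12738*(1/43867) = -2 + 12738/43867 = -74996/43867 ≈ -1.7096)
p(154)/u - 2258/38694 = 154/(-74996/43867) - 2258/38694 = 154*(-43867/74996) - 2258*1/38694 = -3377759/37498 - 1129/19347 = -65391838615/725473806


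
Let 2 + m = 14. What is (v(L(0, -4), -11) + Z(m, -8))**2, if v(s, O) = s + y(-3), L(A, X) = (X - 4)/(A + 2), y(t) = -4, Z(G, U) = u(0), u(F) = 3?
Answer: 25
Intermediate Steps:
m = 12 (m = -2 + 14 = 12)
Z(G, U) = 3
L(A, X) = (-4 + X)/(2 + A)
v(s, O) = -4 + s (v(s, O) = s - 4 = -4 + s)
(v(L(0, -4), -11) + Z(m, -8))**2 = ((-4 + (-4 - 4)/(2 + 0)) + 3)**2 = ((-4 - 8/2) + 3)**2 = ((-4 + (1/2)*(-8)) + 3)**2 = ((-4 - 4) + 3)**2 = (-8 + 3)**2 = (-5)**2 = 25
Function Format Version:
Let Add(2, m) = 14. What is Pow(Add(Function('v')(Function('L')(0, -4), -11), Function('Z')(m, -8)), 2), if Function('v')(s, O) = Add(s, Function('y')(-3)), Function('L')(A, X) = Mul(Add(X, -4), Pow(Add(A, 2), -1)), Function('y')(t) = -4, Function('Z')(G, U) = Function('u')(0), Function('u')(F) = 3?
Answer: 25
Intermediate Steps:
m = 12 (m = Add(-2, 14) = 12)
Function('Z')(G, U) = 3
Function('L')(A, X) = Mul(Pow(Add(2, A), -1), Add(-4, X)) (Function('L')(A, X) = Mul(Add(-4, X), Pow(Add(2, A), -1)) = Mul(Pow(Add(2, A), -1), Add(-4, X)))
Function('v')(s, O) = Add(-4, s) (Function('v')(s, O) = Add(s, -4) = Add(-4, s))
Pow(Add(Function('v')(Function('L')(0, -4), -11), Function('Z')(m, -8)), 2) = Pow(Add(Add(-4, Mul(Pow(Add(2, 0), -1), Add(-4, -4))), 3), 2) = Pow(Add(Add(-4, Mul(Pow(2, -1), -8)), 3), 2) = Pow(Add(Add(-4, Mul(Rational(1, 2), -8)), 3), 2) = Pow(Add(Add(-4, -4), 3), 2) = Pow(Add(-8, 3), 2) = Pow(-5, 2) = 25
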